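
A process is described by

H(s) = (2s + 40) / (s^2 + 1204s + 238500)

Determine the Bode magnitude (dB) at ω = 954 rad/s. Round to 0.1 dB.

Substitute s = j954:
Numerator: 2(j954) + 40 = 40 + j1908
Denominator: (j954)^2 + 1204(j954) + 238500 = -671616 + j1148616
|N| = √(40² + 1908²) ≈ 1908.4, ∠N ≈ 88.80°
|D| = √(671616² + 1148616²) ≈ 1.3306e+06, ∠D ≈ 120.32°
|H| = 1908.4 / 1.3306e+06 ≈ 0.0014342
Gain = 20 log₁₀(0.0014342) ≈ -56.87 dB

-56.9 dB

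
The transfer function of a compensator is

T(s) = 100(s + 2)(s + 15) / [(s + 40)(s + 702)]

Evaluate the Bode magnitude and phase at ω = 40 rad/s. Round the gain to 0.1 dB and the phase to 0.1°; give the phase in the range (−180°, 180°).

At s = jω = j40:
zero (s+2): 2 + j40 → |·| = √(2²+40²) = √1604 ≈ 40.05, ∠ = arctan(40/2) ≈ 87.14°
zero (s+15): 15 + j40 → |·| = √(15²+40²) = √1825 ≈ 42.72, ∠ = arctan(40/15) ≈ 69.44°
pole (s+40): 40 + j40 → |·| = √(40²+40²) = √3200 ≈ 56.569, ∠ = arctan(40/40) ≈ 45.00°
pole (s+702): 702 + j40 → |·| = √(702²+40²) = √494404 ≈ 703.14, ∠ = arctan(40/702) ≈ 3.26°
|T| = 100 · 1710.9 / 39776 ≈ 4.3013
Gain = 20 log₁₀(4.3013) ≈ 12.67 dB
∠T = 156.58° − 48.26° = 108.32°

12.7 dB, 108.3°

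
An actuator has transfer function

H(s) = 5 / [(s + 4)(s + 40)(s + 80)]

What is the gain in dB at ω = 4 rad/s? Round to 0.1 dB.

At s = jω = j4:
pole (s+4): 4 + j4 → |·| = √(4²+4²) = √32 ≈ 5.6569, ∠ = arctan(4/4) ≈ 45.00°
pole (s+40): 40 + j4 → |·| = √(40²+4²) = √1616 ≈ 40.2, ∠ = arctan(4/40) ≈ 5.71°
pole (s+80): 80 + j4 → |·| = √(80²+4²) = √6416 ≈ 80.1, ∠ = arctan(4/80) ≈ 2.86°
|H| = 5 / 18215 ≈ 0.0002745
Gain = 20 log₁₀(0.0002745) ≈ -71.23 dB

-71.2 dB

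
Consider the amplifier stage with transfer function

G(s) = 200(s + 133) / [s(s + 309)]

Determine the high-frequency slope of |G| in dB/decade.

Each pole contributes −20 dB/decade at high frequency; each zero contributes +20 dB/decade.
Net: 1 zero(s) − 2 pole(s) → -20 dB/decade.

-20 dB/decade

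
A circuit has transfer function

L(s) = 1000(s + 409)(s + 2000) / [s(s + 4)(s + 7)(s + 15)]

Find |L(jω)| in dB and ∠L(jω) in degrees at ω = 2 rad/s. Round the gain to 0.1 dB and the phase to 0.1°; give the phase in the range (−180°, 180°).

118.4 dB, -139.8°

At s = jω = j2:
zero (s+409): 409 + j2 → |·| = √(409²+2²) = √167285 ≈ 409, ∠ = arctan(2/409) ≈ 0.28°
zero (s+2000): 2000 + j2 → |·| = √(2000²+2²) = √4000004 ≈ 2000, ∠ = arctan(2/2000) ≈ 0.06°
pole (s+4): 4 + j2 → |·| = √(4²+2²) = √20 ≈ 4.4721, ∠ = arctan(2/4) ≈ 26.57°
pole (s+7): 7 + j2 → |·| = √(7²+2²) = √53 ≈ 7.2801, ∠ = arctan(2/7) ≈ 15.95°
pole (s+15): 15 + j2 → |·| = √(15²+2²) = √229 ≈ 15.133, ∠ = arctan(2/15) ≈ 7.59°
pole at origin: |s| = 2, ∠ = 90.00° (in denominator)
|L| = 1000 · 8.18e+05 / 985.38 ≈ 8.3014e+05
Gain = 20 log₁₀(8.3014e+05) ≈ 118.38 dB
∠L = 0.34° − 140.11° = -139.77°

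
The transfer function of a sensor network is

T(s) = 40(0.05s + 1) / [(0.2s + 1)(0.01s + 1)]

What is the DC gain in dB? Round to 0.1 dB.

32.0 dB

T(0) = 40 · 1 / 1 = 40
20 log₁₀(40) ≈ 32.04 dB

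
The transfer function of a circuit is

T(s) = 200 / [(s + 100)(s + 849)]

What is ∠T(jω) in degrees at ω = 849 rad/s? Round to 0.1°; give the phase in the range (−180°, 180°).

At s = jω = j849:
pole (s+100): 100 + j849 → |·| = √(100²+849²) = √730801 ≈ 854.87, ∠ = arctan(849/100) ≈ 83.28°
pole (s+849): 849 + j849 → |·| = √(849²+849²) = √1441602 ≈ 1200.7, ∠ = arctan(849/849) ≈ 45.00°
∠T = 0.00° − 128.28° = -128.28°

-128.3°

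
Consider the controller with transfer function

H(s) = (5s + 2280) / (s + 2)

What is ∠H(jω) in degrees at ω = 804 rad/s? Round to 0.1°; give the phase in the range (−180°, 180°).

-29.4°

Substitute s = j804:
Numerator: 5(j804) + 2280 = 2280 + j4020
Denominator: (j804) + 2 = 2 + j804
|N| = √(2280² + 4020²) ≈ 4621.6, ∠N ≈ 60.44°
|D| = √(2² + 804²) ≈ 804, ∠D ≈ 89.86°
∠H = 60.44° − 89.86° = -29.42°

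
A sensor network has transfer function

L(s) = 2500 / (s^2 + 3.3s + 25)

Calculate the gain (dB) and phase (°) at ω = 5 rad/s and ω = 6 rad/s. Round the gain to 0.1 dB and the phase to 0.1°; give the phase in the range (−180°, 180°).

At s = jω = j5:
quadratic: (j5)² + 3.3·j5 + 25 = 0 + j16.5 → |·| ≈ 16.5, ∠ ≈ 90.00°
|L| = 2500 / 16.5 ≈ 151.52
Gain = 20 log₁₀(151.52) ≈ 43.61 dB
∠L = 0.00° − 90.00° = -90.00°

At s = jω = j6:
quadratic: (j6)² + 3.3·j6 + 25 = -11 + j19.8 → |·| ≈ 22.65, ∠ ≈ 119.05°
|L| = 2500 / 22.65 ≈ 110.38
Gain = 20 log₁₀(110.38) ≈ 40.86 dB
∠L = 0.00° − 119.05° = -119.05°

ω = 5: 43.6 dB, -90.0°; ω = 6: 40.9 dB, -119.1°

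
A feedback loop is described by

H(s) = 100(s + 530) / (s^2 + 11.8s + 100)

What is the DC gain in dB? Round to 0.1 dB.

54.5 dB

H(0) = 100·530 / 100 = 530
20 log₁₀(530) ≈ 54.49 dB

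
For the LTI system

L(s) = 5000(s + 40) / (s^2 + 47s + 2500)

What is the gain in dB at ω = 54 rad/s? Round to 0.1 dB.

42.3 dB

At s = jω = j54:
zero (s+40): 40 + j54 → |·| = √(40²+54²) = √4516 ≈ 67.201, ∠ = arctan(54/40) ≈ 53.47°
quadratic: (j54)² + 47·j54 + 2500 = -416 + j2538 → |·| ≈ 2571.9, ∠ ≈ 99.31°
|L| = 5000 · 67.201 / 2571.9 ≈ 130.64
Gain = 20 log₁₀(130.64) ≈ 42.32 dB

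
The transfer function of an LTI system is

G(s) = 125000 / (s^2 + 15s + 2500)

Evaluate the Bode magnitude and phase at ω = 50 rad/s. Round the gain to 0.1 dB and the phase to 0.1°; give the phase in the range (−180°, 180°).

At s = jω = j50:
quadratic: (j50)² + 15·j50 + 2500 = 0 + j750 → |·| ≈ 750, ∠ ≈ 90.00°
|G| = 125000 / 750 ≈ 166.67
Gain = 20 log₁₀(166.67) ≈ 44.44 dB
∠G = 0.00° − 90.00° = -90.00°

44.4 dB, -90.0°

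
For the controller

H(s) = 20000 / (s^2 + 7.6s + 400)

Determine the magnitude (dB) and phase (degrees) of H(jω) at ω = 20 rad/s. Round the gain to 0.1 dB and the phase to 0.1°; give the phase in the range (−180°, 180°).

42.4 dB, -90.0°

At s = jω = j20:
quadratic: (j20)² + 7.6·j20 + 400 = 0 + j152 → |·| ≈ 152, ∠ ≈ 90.00°
|H| = 20000 / 152 ≈ 131.58
Gain = 20 log₁₀(131.58) ≈ 42.38 dB
∠H = 0.00° − 90.00° = -90.00°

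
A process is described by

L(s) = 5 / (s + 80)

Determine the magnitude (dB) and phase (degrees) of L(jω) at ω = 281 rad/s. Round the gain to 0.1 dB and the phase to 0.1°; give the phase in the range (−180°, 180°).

Substitute s = j281:
Numerator: 5 = 5 + j0
Denominator: (j281) + 80 = 80 + j281
|N| = √(5² + 0²) ≈ 5, ∠N ≈ 0.00°
|D| = √(80² + 281²) ≈ 292.17, ∠D ≈ 74.11°
|L| = 5 / 292.17 ≈ 0.017113
Gain = 20 log₁₀(0.017113) ≈ -35.33 dB
∠L = 0.00° − 74.11° = -74.11°

-35.3 dB, -74.1°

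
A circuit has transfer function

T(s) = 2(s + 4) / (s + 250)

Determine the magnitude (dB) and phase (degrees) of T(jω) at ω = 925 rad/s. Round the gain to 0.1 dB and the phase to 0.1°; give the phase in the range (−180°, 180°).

5.7 dB, 14.9°

At s = jω = j925:
zero (s+4): 4 + j925 → |·| = √(4²+925²) = √855641 ≈ 925.01, ∠ = arctan(925/4) ≈ 89.75°
pole (s+250): 250 + j925 → |·| = √(250²+925²) = √918125 ≈ 958.19, ∠ = arctan(925/250) ≈ 74.88°
|T| = 2 · 925.01 / 958.19 ≈ 1.9307
Gain = 20 log₁₀(1.9307) ≈ 5.71 dB
∠T = 89.75° − 74.88° = 14.87°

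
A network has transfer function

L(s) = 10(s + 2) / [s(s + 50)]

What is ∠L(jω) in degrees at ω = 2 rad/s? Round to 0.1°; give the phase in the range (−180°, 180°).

-47.3°

At s = jω = j2:
zero (s+2): 2 + j2 → |·| = √(2²+2²) = √8 ≈ 2.8284, ∠ = arctan(2/2) ≈ 45.00°
pole (s+50): 50 + j2 → |·| = √(50²+2²) = √2504 ≈ 50.04, ∠ = arctan(2/50) ≈ 2.29°
pole at origin: |s| = 2, ∠ = 90.00° (in denominator)
∠L = 45.00° − 92.29° = -47.29°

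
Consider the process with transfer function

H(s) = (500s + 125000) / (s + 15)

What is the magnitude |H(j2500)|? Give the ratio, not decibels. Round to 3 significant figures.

502

Substitute s = j2500:
Numerator: 500(j2500) + 125000 = 125000 + j1250000
Denominator: (j2500) + 15 = 15 + j2500
|N| = √(125000² + 1250000²) ≈ 1.2562e+06, ∠N ≈ 84.29°
|D| = √(15² + 2500²) ≈ 2500, ∠D ≈ 89.66°
|H| = 1.2562e+06 / 2500 ≈ 502.48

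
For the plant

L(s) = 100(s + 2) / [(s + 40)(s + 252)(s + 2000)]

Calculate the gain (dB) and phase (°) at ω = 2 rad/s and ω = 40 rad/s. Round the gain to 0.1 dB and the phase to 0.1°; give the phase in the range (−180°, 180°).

ω = 2: -97.1 dB, 41.6°; ω = 40: -77.2 dB, 32.0°

At s = jω = j2:
zero (s+2): 2 + j2 → |·| = √(2²+2²) = √8 ≈ 2.8284, ∠ = arctan(2/2) ≈ 45.00°
pole (s+40): 40 + j2 → |·| = √(40²+2²) = √1604 ≈ 40.05, ∠ = arctan(2/40) ≈ 2.86°
pole (s+252): 252 + j2 → |·| = √(252²+2²) = √63508 ≈ 252.01, ∠ = arctan(2/252) ≈ 0.45°
pole (s+2000): 2000 + j2 → |·| = √(2000²+2²) = √4000004 ≈ 2000, ∠ = arctan(2/2000) ≈ 0.06°
|L| = 100 · 2.8284 / 2.0186e+07 ≈ 1.4012e-05
Gain = 20 log₁₀(1.4012e-05) ≈ -97.07 dB
∠L = 45.00° − 3.37° = 41.63°

At s = jω = j40:
zero (s+2): 2 + j40 → |·| = √(2²+40²) = √1604 ≈ 40.05, ∠ = arctan(40/2) ≈ 87.14°
pole (s+40): 40 + j40 → |·| = √(40²+40²) = √3200 ≈ 56.569, ∠ = arctan(40/40) ≈ 45.00°
pole (s+252): 252 + j40 → |·| = √(252²+40²) = √65104 ≈ 255.15, ∠ = arctan(40/252) ≈ 9.02°
pole (s+2000): 2000 + j40 → |·| = √(2000²+40²) = √4001600 ≈ 2000.4, ∠ = arctan(40/2000) ≈ 1.15°
|L| = 100 · 40.05 / 2.8873e+07 ≈ 0.00013871
Gain = 20 log₁₀(0.00013871) ≈ -77.16 dB
∠L = 87.14° − 55.17° = 31.97°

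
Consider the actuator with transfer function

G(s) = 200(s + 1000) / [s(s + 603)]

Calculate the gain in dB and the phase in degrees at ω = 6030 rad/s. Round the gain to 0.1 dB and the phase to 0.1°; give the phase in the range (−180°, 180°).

At s = jω = j6030:
zero (s+1000): 1000 + j6030 → |·| = √(1000²+6030²) = √37360900 ≈ 6112.4, ∠ = arctan(6030/1000) ≈ 80.58°
pole (s+603): 603 + j6030 → |·| = √(603²+6030²) = √36724509 ≈ 6060.1, ∠ = arctan(6030/603) ≈ 84.29°
pole at origin: |s| = 6030, ∠ = 90.00° (in denominator)
|G| = 200 · 6112.4 / 3.6542e+07 ≈ 0.033454
Gain = 20 log₁₀(0.033454) ≈ -29.51 dB
∠G = 80.58° − 174.29° = -93.71°

-29.5 dB, -93.7°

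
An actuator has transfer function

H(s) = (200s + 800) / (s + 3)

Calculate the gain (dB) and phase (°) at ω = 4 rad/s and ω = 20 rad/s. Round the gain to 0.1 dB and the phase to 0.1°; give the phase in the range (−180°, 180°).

ω = 4: 47.1 dB, -8.1°; ω = 20: 46.1 dB, -2.8°

Substitute s = j4:
Numerator: 200(j4) + 800 = 800 + j800
Denominator: (j4) + 3 = 3 + j4
|N| = √(800² + 800²) ≈ 1131.4, ∠N ≈ 45.00°
|D| = √(3² + 4²) ≈ 5, ∠D ≈ 53.13°
|H| = 1131.4 / 5 ≈ 226.28
Gain = 20 log₁₀(226.28) ≈ 47.09 dB
∠H = 45.00° − 53.13° = -8.13°

Substitute s = j20:
Numerator: 200(j20) + 800 = 800 + j4000
Denominator: (j20) + 3 = 3 + j20
|N| = √(800² + 4000²) ≈ 4079.2, ∠N ≈ 78.69°
|D| = √(3² + 20²) ≈ 20.224, ∠D ≈ 81.47°
|H| = 4079.2 / 20.224 ≈ 201.7
Gain = 20 log₁₀(201.7) ≈ 46.09 dB
∠H = 78.69° − 81.47° = -2.78°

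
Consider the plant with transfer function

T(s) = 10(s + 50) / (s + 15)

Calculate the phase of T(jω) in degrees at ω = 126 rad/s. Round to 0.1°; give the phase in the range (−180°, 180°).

-14.9°

At s = jω = j126:
zero (s+50): 50 + j126 → |·| = √(50²+126²) = √18376 ≈ 135.56, ∠ = arctan(126/50) ≈ 68.36°
pole (s+15): 15 + j126 → |·| = √(15²+126²) = √16101 ≈ 126.89, ∠ = arctan(126/15) ≈ 83.21°
∠T = 68.36° − 83.21° = -14.85°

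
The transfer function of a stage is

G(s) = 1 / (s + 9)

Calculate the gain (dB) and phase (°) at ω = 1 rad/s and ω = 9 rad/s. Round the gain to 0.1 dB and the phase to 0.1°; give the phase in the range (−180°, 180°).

ω = 1: -19.1 dB, -6.3°; ω = 9: -22.1 dB, -45.0°

Substitute s = j1:
Numerator: 1 = 1 + j0
Denominator: (j1) + 9 = 9 + j1
|N| = √(1² + 0²) ≈ 1, ∠N ≈ 0.00°
|D| = √(9² + 1²) ≈ 9.0554, ∠D ≈ 6.34°
|G| = 1 / 9.0554 ≈ 0.11043
Gain = 20 log₁₀(0.11043) ≈ -19.14 dB
∠G = 0.00° − 6.34° = -6.34°

Substitute s = j9:
Numerator: 1 = 1 + j0
Denominator: (j9) + 9 = 9 + j9
|N| = √(1² + 0²) ≈ 1, ∠N ≈ 0.00°
|D| = √(9² + 9²) ≈ 12.728, ∠D ≈ 45.00°
|G| = 1 / 12.728 ≈ 0.078567
Gain = 20 log₁₀(0.078567) ≈ -22.10 dB
∠G = 0.00° − 45.00° = -45.00°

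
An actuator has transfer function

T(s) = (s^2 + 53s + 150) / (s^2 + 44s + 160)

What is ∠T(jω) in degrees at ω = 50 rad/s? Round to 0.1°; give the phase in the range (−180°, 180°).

-5.2°

Substitute s = j50:
Numerator: (j50)^2 + 53(j50) + 150 = -2350 + j2650
Denominator: (j50)^2 + 44(j50) + 160 = -2340 + j2200
|N| = √(2350² + 2650²) ≈ 3541.9, ∠N ≈ 131.57°
|D| = √(2340² + 2200²) ≈ 3211.8, ∠D ≈ 136.77°
∠T = 131.57° − 136.77° = -5.20°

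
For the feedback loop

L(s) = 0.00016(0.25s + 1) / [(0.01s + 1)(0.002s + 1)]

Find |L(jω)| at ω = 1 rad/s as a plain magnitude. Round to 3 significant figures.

At ω = 1 rad/s:
zero (1 + j1·0.25) = 1 + j0.25 → |·| ≈ 1.0308, ∠ ≈ 14.04°
pole (1 + j1·0.01) = 1 + j0.01 → |·| ≈ 1, ∠ ≈ 0.57°
pole (1 + j1·0.002) = 1 + j0.002 → |·| ≈ 1, ∠ ≈ 0.11°
|L| = 0.00016 · 1.0308 / (1 · 1) ≈ 0.00016493

0.000165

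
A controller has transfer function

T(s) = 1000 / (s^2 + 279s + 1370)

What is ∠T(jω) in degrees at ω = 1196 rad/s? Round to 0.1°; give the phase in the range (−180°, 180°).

Substitute s = j1196:
Numerator: 1000 = 1000 + j0
Denominator: (j1196)^2 + 279(j1196) + 1370 = -1429046 + j333684
|N| = √(1000² + 0²) ≈ 1000, ∠N ≈ 0.00°
|D| = √(1429046² + 333684²) ≈ 1.4675e+06, ∠D ≈ 166.86°
∠T = 0.00° − 166.86° = -166.86°

-166.9°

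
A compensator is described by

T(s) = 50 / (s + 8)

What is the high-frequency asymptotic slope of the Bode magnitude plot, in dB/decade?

Each pole contributes −20 dB/decade at high frequency; each zero contributes +20 dB/decade.
Net: 0 zero(s) − 1 pole(s) → -20 dB/decade.

-20 dB/decade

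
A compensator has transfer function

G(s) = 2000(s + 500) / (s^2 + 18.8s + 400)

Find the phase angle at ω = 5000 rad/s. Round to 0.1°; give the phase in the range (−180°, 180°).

At s = jω = j5000:
zero (s+500): 500 + j5000 → |·| = √(500²+5000²) = √25250000 ≈ 5024.9, ∠ = arctan(5000/500) ≈ 84.29°
quadratic: (j5000)² + 18.8·j5000 + 400 = -24999600 + j94000 → |·| ≈ 2.5e+07, ∠ ≈ 179.78°
∠G = 84.29° − 179.78° = -95.49°

-95.5°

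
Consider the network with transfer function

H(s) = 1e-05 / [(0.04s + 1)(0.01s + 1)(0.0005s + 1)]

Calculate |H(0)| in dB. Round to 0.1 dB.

H(0) = 1e-05 · 1 / 1 = 1e-05
20 log₁₀(1e-05) ≈ -100.00 dB

-100.0 dB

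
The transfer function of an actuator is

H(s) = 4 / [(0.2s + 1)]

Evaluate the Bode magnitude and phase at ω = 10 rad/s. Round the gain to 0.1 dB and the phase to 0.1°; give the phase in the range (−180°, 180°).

At ω = 10 rad/s:
pole (1 + j10·0.2) = 1 + j2 → |·| ≈ 2.2361, ∠ ≈ 63.43°
|H| = 4 · 1 / (2.2361) ≈ 1.7888
Gain = 20 log₁₀(1.7888) ≈ 5.05 dB
∠H = (0°) − (63.43°) = -63.43°

5.1 dB, -63.4°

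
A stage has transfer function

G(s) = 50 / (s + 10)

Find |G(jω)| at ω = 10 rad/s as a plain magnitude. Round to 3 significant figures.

3.54

Substitute s = j10:
Numerator: 50 = 50 + j0
Denominator: (j10) + 10 = 10 + j10
|N| = √(50² + 0²) ≈ 50, ∠N ≈ 0.00°
|D| = √(10² + 10²) ≈ 14.142, ∠D ≈ 45.00°
|G| = 50 / 14.142 ≈ 3.5356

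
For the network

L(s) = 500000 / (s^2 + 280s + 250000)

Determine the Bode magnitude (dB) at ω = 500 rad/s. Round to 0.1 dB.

At s = jω = j500:
quadratic: (j500)² + 280·j500 + 250000 = 0 + j140000 → |·| ≈ 1.4e+05, ∠ ≈ 90.00°
|L| = 500000 / 1.4e+05 ≈ 3.5714
Gain = 20 log₁₀(3.5714) ≈ 11.06 dB

11.1 dB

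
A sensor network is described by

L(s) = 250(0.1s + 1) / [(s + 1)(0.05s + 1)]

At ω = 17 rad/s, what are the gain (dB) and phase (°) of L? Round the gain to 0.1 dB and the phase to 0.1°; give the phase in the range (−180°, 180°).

At ω = 17 rad/s:
zero (1 + j17·0.1) = 1 + j1.7 → |·| ≈ 1.9723, ∠ ≈ 59.53°
pole (1 + j17·1) = 1 + j17 → |·| ≈ 17.029, ∠ ≈ 86.63°
pole (1 + j17·0.05) = 1 + j0.85 → |·| ≈ 1.3124, ∠ ≈ 40.36°
|L| = 250 · 1.9723 / (17.029 · 1.3124) ≈ 22.063
Gain = 20 log₁₀(22.063) ≈ 26.87 dB
∠L = (59.53°) − (86.63° + 40.36°) = -67.46°

26.9 dB, -67.5°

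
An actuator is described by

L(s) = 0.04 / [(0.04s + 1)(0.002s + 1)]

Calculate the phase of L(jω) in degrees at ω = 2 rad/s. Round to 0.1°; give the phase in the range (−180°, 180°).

At ω = 2 rad/s:
pole (1 + j2·0.04) = 1 + j0.08 → |·| ≈ 1.0032, ∠ ≈ 4.57°
pole (1 + j2·0.002) = 1 + j0.004 → |·| ≈ 1, ∠ ≈ 0.23°
∠L = (0°) − (4.57° + 0.23°) = -4.80°

-4.8°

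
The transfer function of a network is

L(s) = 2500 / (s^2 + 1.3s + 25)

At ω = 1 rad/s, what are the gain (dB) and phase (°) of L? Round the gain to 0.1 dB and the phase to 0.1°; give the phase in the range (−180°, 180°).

At s = jω = j1:
quadratic: (j1)² + 1.3·j1 + 25 = 24 + j1.3 → |·| ≈ 24.035, ∠ ≈ 3.10°
|L| = 2500 / 24.035 ≈ 104.01
Gain = 20 log₁₀(104.01) ≈ 40.34 dB
∠L = 0.00° − 3.10° = -3.10°

40.3 dB, -3.1°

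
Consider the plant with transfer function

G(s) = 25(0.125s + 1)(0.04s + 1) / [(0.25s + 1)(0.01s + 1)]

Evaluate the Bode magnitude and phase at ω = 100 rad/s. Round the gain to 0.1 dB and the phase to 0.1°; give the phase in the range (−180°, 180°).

31.3 dB, 28.7°

At ω = 100 rad/s:
zero (1 + j100·0.125) = 1 + j12.5 → |·| ≈ 12.54, ∠ ≈ 85.43°
zero (1 + j100·0.04) = 1 + j4 → |·| ≈ 4.1231, ∠ ≈ 75.96°
pole (1 + j100·0.25) = 1 + j25 → |·| ≈ 25.02, ∠ ≈ 87.71°
pole (1 + j100·0.01) = 1 + j1 → |·| ≈ 1.4142, ∠ ≈ 45.00°
|G| = 25 · 12.54 · 4.1231 / (25.02 · 1.4142) ≈ 36.531
Gain = 20 log₁₀(36.531) ≈ 31.25 dB
∠G = (85.43° + 75.96°) − (87.71° + 45.00°) = 28.68°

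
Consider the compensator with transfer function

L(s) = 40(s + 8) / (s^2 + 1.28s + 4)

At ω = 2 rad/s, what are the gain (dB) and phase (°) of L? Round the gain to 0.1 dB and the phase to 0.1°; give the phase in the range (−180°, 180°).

At s = jω = j2:
zero (s+8): 8 + j2 → |·| = √(8²+2²) = √68 ≈ 8.2462, ∠ = arctan(2/8) ≈ 14.04°
quadratic: (j2)² + 1.28·j2 + 4 = 0 + j2.56 → |·| ≈ 2.56, ∠ ≈ 90.00°
|L| = 40 · 8.2462 / 2.56 ≈ 128.85
Gain = 20 log₁₀(128.85) ≈ 42.20 dB
∠L = 14.04° − 90.00° = -75.96°

42.2 dB, -76.0°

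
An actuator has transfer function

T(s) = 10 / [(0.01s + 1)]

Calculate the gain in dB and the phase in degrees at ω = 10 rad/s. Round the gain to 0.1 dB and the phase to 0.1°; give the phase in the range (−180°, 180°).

20.0 dB, -5.7°

At ω = 10 rad/s:
pole (1 + j10·0.01) = 1 + j0.1 → |·| ≈ 1.005, ∠ ≈ 5.71°
|T| = 10 · 1 / (1.005) ≈ 9.9502
Gain = 20 log₁₀(9.9502) ≈ 19.96 dB
∠T = (0°) − (5.71°) = -5.71°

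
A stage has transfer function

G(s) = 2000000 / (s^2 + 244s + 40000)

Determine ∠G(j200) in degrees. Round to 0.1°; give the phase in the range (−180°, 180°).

-90.0°

At s = jω = j200:
quadratic: (j200)² + 244·j200 + 40000 = 0 + j48800 → |·| ≈ 48800, ∠ ≈ 90.00°
∠G = 0.00° − 90.00° = -90.00°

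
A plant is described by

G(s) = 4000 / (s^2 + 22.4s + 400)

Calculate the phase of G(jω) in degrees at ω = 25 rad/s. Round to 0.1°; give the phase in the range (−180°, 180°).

-111.9°

At s = jω = j25:
quadratic: (j25)² + 22.4·j25 + 400 = -225 + j560 → |·| ≈ 603.51, ∠ ≈ 111.89°
∠G = 0.00° − 111.89° = -111.89°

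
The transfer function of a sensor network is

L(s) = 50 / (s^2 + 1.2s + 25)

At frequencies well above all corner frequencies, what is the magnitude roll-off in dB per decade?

Each pole contributes −20 dB/decade at high frequency; each zero contributes +20 dB/decade.
Net: 0 zero(s) − 2 pole(s) → -40 dB/decade.

-40 dB/decade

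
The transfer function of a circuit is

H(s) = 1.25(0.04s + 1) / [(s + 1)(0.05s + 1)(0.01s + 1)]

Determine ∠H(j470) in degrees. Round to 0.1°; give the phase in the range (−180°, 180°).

At ω = 470 rad/s:
zero (1 + j470·0.04) = 1 + j18.8 → |·| ≈ 18.827, ∠ ≈ 86.96°
pole (1 + j470·1) = 1 + j470 → |·| ≈ 470, ∠ ≈ 89.88°
pole (1 + j470·0.05) = 1 + j23.5 → |·| ≈ 23.521, ∠ ≈ 87.56°
pole (1 + j470·0.01) = 1 + j4.7 → |·| ≈ 4.8052, ∠ ≈ 77.99°
∠H = (86.96°) − (89.88° + 87.56° + 77.99°) = -168.47°

-168.5°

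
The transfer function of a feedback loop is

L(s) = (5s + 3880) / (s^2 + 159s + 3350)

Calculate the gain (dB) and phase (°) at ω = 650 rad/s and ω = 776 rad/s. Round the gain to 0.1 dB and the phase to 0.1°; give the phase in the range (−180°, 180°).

ω = 650: -38.6 dB, -126.2°; ω = 776: -40.9 dB, -123.4°

Substitute s = j650:
Numerator: 5(j650) + 3880 = 3880 + j3250
Denominator: (j650)^2 + 159(j650) + 3350 = -419150 + j103350
|N| = √(3880² + 3250²) ≈ 5061.3, ∠N ≈ 39.95°
|D| = √(419150² + 103350²) ≈ 4.317e+05, ∠D ≈ 166.15°
|L| = 5061.3 / 4.317e+05 ≈ 0.011724
Gain = 20 log₁₀(0.011724) ≈ -38.62 dB
∠L = 39.95° − 166.15° = -126.20°

Substitute s = j776:
Numerator: 5(j776) + 3880 = 3880 + j3880
Denominator: (j776)^2 + 159(j776) + 3350 = -598826 + j123384
|N| = √(3880² + 3880²) ≈ 5487.1, ∠N ≈ 45.00°
|D| = √(598826² + 123384²) ≈ 6.1141e+05, ∠D ≈ 168.36°
|L| = 5487.1 / 6.1141e+05 ≈ 0.0089745
Gain = 20 log₁₀(0.0089745) ≈ -40.94 dB
∠L = 45.00° − 168.36° = -123.36°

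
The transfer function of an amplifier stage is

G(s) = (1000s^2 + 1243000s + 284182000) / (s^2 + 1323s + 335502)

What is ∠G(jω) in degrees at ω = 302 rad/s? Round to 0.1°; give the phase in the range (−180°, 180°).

4.2°

Substitute s = j302:
Numerator: 1000(j302)^2 + 1243000(j302) + 284182000 = 192978000 + j375386000
Denominator: (j302)^2 + 1323(j302) + 335502 = 244298 + j399546
|N| = √(192978000² + 375386000²) ≈ 4.2208e+08, ∠N ≈ 62.79°
|D| = √(244298² + 399546²) ≈ 4.6831e+05, ∠D ≈ 58.56°
∠G = 62.79° − 58.56° = 4.23°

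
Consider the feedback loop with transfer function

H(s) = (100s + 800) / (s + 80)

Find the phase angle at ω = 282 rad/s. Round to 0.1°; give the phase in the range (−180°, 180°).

Substitute s = j282:
Numerator: 100(j282) + 800 = 800 + j28200
Denominator: (j282) + 80 = 80 + j282
|N| = √(800² + 28200²) ≈ 28211, ∠N ≈ 88.38°
|D| = √(80² + 282²) ≈ 293.13, ∠D ≈ 74.16°
∠H = 88.38° − 74.16° = 14.22°

14.2°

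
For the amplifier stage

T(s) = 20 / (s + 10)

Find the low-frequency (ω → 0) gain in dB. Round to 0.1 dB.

T(0) = 20 / 10 = 2
20 log₁₀(2) ≈ 6.02 dB

6.0 dB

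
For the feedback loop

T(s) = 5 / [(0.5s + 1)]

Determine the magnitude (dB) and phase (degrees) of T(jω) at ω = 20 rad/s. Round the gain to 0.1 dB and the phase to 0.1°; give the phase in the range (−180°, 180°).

At ω = 20 rad/s:
pole (1 + j20·0.5) = 1 + j10 → |·| ≈ 10.05, ∠ ≈ 84.29°
|T| = 5 · 1 / (10.05) ≈ 0.49751
Gain = 20 log₁₀(0.49751) ≈ -6.06 dB
∠T = (0°) − (84.29°) = -84.29°

-6.1 dB, -84.3°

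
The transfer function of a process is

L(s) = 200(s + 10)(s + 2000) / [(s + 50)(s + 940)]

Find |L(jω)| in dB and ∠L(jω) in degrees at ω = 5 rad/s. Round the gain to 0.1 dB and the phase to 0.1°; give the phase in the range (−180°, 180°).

39.5 dB, 20.7°

At s = jω = j5:
zero (s+10): 10 + j5 → |·| = √(10²+5²) = √125 ≈ 11.18, ∠ = arctan(5/10) ≈ 26.57°
zero (s+2000): 2000 + j5 → |·| = √(2000²+5²) = √4000025 ≈ 2000, ∠ = arctan(5/2000) ≈ 0.14°
pole (s+50): 50 + j5 → |·| = √(50²+5²) = √2525 ≈ 50.249, ∠ = arctan(5/50) ≈ 5.71°
pole (s+940): 940 + j5 → |·| = √(940²+5²) = √883625 ≈ 940.01, ∠ = arctan(5/940) ≈ 0.30°
|L| = 200 · 22360 / 47235 ≈ 94.676
Gain = 20 log₁₀(94.676) ≈ 39.52 dB
∠L = 26.71° − 6.01° = 20.70°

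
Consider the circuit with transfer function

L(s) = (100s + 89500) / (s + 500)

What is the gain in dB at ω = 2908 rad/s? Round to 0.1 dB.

40.3 dB

Substitute s = j2908:
Numerator: 100(j2908) + 89500 = 89500 + j290800
Denominator: (j2908) + 500 = 500 + j2908
|N| = √(89500² + 290800²) ≈ 3.0426e+05, ∠N ≈ 72.89°
|D| = √(500² + 2908²) ≈ 2950.7, ∠D ≈ 80.24°
|L| = 3.0426e+05 / 2950.7 ≈ 103.11
Gain = 20 log₁₀(103.11) ≈ 40.27 dB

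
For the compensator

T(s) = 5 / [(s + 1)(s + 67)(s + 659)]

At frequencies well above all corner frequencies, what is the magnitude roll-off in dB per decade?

Each pole contributes −20 dB/decade at high frequency; each zero contributes +20 dB/decade.
Net: 0 zero(s) − 3 pole(s) → -60 dB/decade.

-60 dB/decade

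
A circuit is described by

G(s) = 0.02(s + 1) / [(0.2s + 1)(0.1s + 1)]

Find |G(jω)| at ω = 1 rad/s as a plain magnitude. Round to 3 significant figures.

At ω = 1 rad/s:
zero (1 + j1·1) = 1 + j1 → |·| ≈ 1.4142, ∠ ≈ 45.00°
pole (1 + j1·0.2) = 1 + j0.2 → |·| ≈ 1.0198, ∠ ≈ 11.31°
pole (1 + j1·0.1) = 1 + j0.1 → |·| ≈ 1.005, ∠ ≈ 5.71°
|G| = 0.02 · 1.4142 / (1.0198 · 1.005) ≈ 0.027597

0.0276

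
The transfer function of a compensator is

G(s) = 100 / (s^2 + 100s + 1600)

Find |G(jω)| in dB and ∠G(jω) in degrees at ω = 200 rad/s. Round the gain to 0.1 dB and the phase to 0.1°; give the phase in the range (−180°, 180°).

-52.7 dB, -152.5°

Substitute s = j200:
Numerator: 100 = 100 + j0
Denominator: (j200)^2 + 100(j200) + 1600 = -38400 + j20000
|N| = √(100² + 0²) ≈ 100, ∠N ≈ 0.00°
|D| = √(38400² + 20000²) ≈ 43296, ∠D ≈ 152.49°
|G| = 100 / 43296 ≈ 0.0023097
Gain = 20 log₁₀(0.0023097) ≈ -52.73 dB
∠G = 0.00° − 152.49° = -152.49°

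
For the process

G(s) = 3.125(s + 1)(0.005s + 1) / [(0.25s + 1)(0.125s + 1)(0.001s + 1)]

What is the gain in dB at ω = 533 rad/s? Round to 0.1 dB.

At ω = 533 rad/s:
zero (1 + j533·1) = 1 + j533 → |·| ≈ 533, ∠ ≈ 89.89°
zero (1 + j533·0.005) = 1 + j2.665 → |·| ≈ 2.8464, ∠ ≈ 69.43°
pole (1 + j533·0.25) = 1 + j133.25 → |·| ≈ 133.25, ∠ ≈ 89.57°
pole (1 + j533·0.125) = 1 + j66.625 → |·| ≈ 66.633, ∠ ≈ 89.14°
pole (1 + j533·0.001) = 1 + j0.533 → |·| ≈ 1.1332, ∠ ≈ 28.06°
|G| = 3.125 · 533 · 2.8464 / (133.25 · 66.633 · 1.1332) ≈ 0.47121
Gain = 20 log₁₀(0.47121) ≈ -6.54 dB

-6.5 dB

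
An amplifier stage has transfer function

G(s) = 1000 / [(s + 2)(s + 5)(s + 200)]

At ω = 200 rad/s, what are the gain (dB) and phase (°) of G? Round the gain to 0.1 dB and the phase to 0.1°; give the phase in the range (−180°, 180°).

At s = jω = j200:
pole (s+2): 2 + j200 → |·| = √(2²+200²) = √40004 ≈ 200.01, ∠ = arctan(200/2) ≈ 89.43°
pole (s+5): 5 + j200 → |·| = √(5²+200²) = √40025 ≈ 200.06, ∠ = arctan(200/5) ≈ 88.57°
pole (s+200): 200 + j200 → |·| = √(200²+200²) = √80000 ≈ 282.84, ∠ = arctan(200/200) ≈ 45.00°
|G| = 1000 / 1.1318e+07 ≈ 8.8355e-05
Gain = 20 log₁₀(8.8355e-05) ≈ -81.08 dB
∠G = 0.00° − 223.00° = -223.00° ≡ 137.00° (principal value)

-81.1 dB, 137.0°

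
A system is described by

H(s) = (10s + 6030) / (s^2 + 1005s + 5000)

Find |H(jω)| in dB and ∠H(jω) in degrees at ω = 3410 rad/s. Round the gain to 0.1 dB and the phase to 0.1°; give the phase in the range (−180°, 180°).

-50.9 dB, -83.6°

Substitute s = j3410:
Numerator: 10(j3410) + 6030 = 6030 + j34100
Denominator: (j3410)^2 + 1005(j3410) + 5000 = -11623100 + j3427050
|N| = √(6030² + 34100²) ≈ 34629, ∠N ≈ 79.97°
|D| = √(11623100² + 3427050²) ≈ 1.2118e+07, ∠D ≈ 163.57°
|H| = 34629 / 1.2118e+07 ≈ 0.0028576
Gain = 20 log₁₀(0.0028576) ≈ -50.88 dB
∠H = 79.97° − 163.57° = -83.60°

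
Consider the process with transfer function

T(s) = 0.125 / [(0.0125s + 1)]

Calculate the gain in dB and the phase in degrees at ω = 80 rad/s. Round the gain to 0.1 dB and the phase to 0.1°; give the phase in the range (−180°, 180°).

-21.1 dB, -45.0°

At ω = 80 rad/s:
pole (1 + j80·0.0125) = 1 + j1 → |·| ≈ 1.4142, ∠ ≈ 45.00°
|T| = 0.125 · 1 / (1.4142) ≈ 0.088389
Gain = 20 log₁₀(0.088389) ≈ -21.07 dB
∠T = (0°) − (45.00°) = -45.00°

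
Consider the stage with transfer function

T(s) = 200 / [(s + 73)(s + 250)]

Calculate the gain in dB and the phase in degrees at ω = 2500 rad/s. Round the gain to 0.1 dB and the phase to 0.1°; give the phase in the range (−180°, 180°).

At s = jω = j2500:
pole (s+73): 73 + j2500 → |·| = √(73²+2500²) = √6255329 ≈ 2501.1, ∠ = arctan(2500/73) ≈ 88.33°
pole (s+250): 250 + j2500 → |·| = √(250²+2500²) = √6312500 ≈ 2512.5, ∠ = arctan(2500/250) ≈ 84.29°
|T| = 200 / 6.284e+06 ≈ 3.1827e-05
Gain = 20 log₁₀(3.1827e-05) ≈ -89.94 dB
∠T = 0.00° − 172.62° = -172.62°

-89.9 dB, -172.6°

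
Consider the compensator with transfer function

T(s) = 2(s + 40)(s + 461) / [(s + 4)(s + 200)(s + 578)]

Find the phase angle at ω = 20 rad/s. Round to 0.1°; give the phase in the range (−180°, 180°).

At s = jω = j20:
zero (s+40): 40 + j20 → |·| = √(40²+20²) = √2000 ≈ 44.721, ∠ = arctan(20/40) ≈ 26.57°
zero (s+461): 461 + j20 → |·| = √(461²+20²) = √212921 ≈ 461.43, ∠ = arctan(20/461) ≈ 2.48°
pole (s+4): 4 + j20 → |·| = √(4²+20²) = √416 ≈ 20.396, ∠ = arctan(20/4) ≈ 78.69°
pole (s+200): 200 + j20 → |·| = √(200²+20²) = √40400 ≈ 201, ∠ = arctan(20/200) ≈ 5.71°
pole (s+578): 578 + j20 → |·| = √(578²+20²) = √334484 ≈ 578.35, ∠ = arctan(20/578) ≈ 1.98°
∠T = 29.05° − 86.38° = -57.33°

-57.3°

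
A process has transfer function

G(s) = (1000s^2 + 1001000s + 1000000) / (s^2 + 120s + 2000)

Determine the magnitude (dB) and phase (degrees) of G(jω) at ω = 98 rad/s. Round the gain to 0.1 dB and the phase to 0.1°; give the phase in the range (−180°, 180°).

Substitute s = j98:
Numerator: 1000(j98)^2 + 1001000(j98) + 1000000 = -8604000 + j98098000
Denominator: (j98)^2 + 120(j98) + 2000 = -7604 + j11760
|N| = √(8604000² + 98098000²) ≈ 9.8475e+07, ∠N ≈ 95.01°
|D| = √(7604² + 11760²) ≈ 14004, ∠D ≈ 122.89°
|G| = 9.8475e+07 / 14004 ≈ 7031.9
Gain = 20 log₁₀(7031.9) ≈ 76.94 dB
∠G = 95.01° − 122.89° = -27.88°

76.9 dB, -27.9°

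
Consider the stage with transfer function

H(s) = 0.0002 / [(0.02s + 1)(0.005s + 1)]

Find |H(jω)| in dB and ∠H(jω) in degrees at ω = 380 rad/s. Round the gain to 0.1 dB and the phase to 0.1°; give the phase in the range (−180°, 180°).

At ω = 380 rad/s:
pole (1 + j380·0.02) = 1 + j7.6 → |·| ≈ 7.6655, ∠ ≈ 82.50°
pole (1 + j380·0.005) = 1 + j1.9 → |·| ≈ 2.1471, ∠ ≈ 62.24°
|H| = 0.0002 · 1 / (7.6655 · 2.1471) ≈ 1.2152e-05
Gain = 20 log₁₀(1.2152e-05) ≈ -98.31 dB
∠H = (0°) − (82.50° + 62.24°) = -144.74°

-98.3 dB, -144.7°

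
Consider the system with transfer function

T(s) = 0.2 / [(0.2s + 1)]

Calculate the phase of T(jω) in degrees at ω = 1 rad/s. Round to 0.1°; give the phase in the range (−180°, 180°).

-11.3°

At ω = 1 rad/s:
pole (1 + j1·0.2) = 1 + j0.2 → |·| ≈ 1.0198, ∠ ≈ 11.31°
∠T = (0°) − (11.31°) = -11.31°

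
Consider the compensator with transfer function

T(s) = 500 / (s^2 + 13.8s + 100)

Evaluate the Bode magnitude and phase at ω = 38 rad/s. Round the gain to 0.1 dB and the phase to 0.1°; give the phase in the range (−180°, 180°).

-9.2 dB, -158.7°

At s = jω = j38:
quadratic: (j38)² + 13.8·j38 + 100 = -1344 + j524.4 → |·| ≈ 1442.7, ∠ ≈ 158.69°
|T| = 500 / 1442.7 ≈ 0.34657
Gain = 20 log₁₀(0.34657) ≈ -9.20 dB
∠T = 0.00° − 158.69° = -158.69°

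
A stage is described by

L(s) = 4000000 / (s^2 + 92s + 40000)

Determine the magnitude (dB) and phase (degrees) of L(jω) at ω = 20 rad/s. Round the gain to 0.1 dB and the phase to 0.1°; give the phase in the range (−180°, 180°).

At s = jω = j20:
quadratic: (j20)² + 92·j20 + 40000 = 39600 + j1840 → |·| ≈ 39643, ∠ ≈ 2.66°
|L| = 4000000 / 39643 ≈ 100.9
Gain = 20 log₁₀(100.9) ≈ 40.08 dB
∠L = 0.00° − 2.66° = -2.66°

40.1 dB, -2.7°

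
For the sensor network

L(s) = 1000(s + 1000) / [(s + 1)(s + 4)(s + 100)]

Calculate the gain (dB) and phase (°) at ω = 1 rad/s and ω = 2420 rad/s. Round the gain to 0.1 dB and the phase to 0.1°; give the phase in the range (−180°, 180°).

ω = 1: 64.7 dB, -59.6°; ω = 2420: -74.7 dB, 160.0°

At s = jω = j1:
zero (s+1000): 1000 + j1 → |·| = √(1000²+1²) = √1000001 ≈ 1000, ∠ = arctan(1/1000) ≈ 0.06°
pole (s+1): 1 + j1 → |·| = √(1²+1²) = √2 ≈ 1.4142, ∠ = arctan(1/1) ≈ 45.00°
pole (s+4): 4 + j1 → |·| = √(4²+1²) = √17 ≈ 4.1231, ∠ = arctan(1/4) ≈ 14.04°
pole (s+100): 100 + j1 → |·| = √(100²+1²) = √10001 ≈ 100, ∠ = arctan(1/100) ≈ 0.57°
|L| = 1000 · 1000 / 583.09 ≈ 1715
Gain = 20 log₁₀(1715) ≈ 64.69 dB
∠L = 0.06° − 59.61° = -59.55°

At s = jω = j2420:
zero (s+1000): 1000 + j2420 → |·| = √(1000²+2420²) = √6856400 ≈ 2618.5, ∠ = arctan(2420/1000) ≈ 67.55°
pole (s+1): 1 + j2420 → |·| = √(1²+2420²) = √5856401 ≈ 2420, ∠ = arctan(2420/1) ≈ 89.98°
pole (s+4): 4 + j2420 → |·| = √(4²+2420²) = √5856416 ≈ 2420, ∠ = arctan(2420/4) ≈ 89.91°
pole (s+100): 100 + j2420 → |·| = √(100²+2420²) = √5866400 ≈ 2422.1, ∠ = arctan(2420/100) ≈ 87.63°
|L| = 1000 · 2618.5 / 1.4185e+10 ≈ 0.0001846
Gain = 20 log₁₀(0.0001846) ≈ -74.68 dB
∠L = 67.55° − 267.52° = -199.97° ≡ 160.03° (principal value)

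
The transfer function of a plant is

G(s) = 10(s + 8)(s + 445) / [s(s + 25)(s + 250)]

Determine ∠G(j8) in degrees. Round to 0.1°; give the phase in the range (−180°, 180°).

At s = jω = j8:
zero (s+8): 8 + j8 → |·| = √(8²+8²) = √128 ≈ 11.314, ∠ = arctan(8/8) ≈ 45.00°
zero (s+445): 445 + j8 → |·| = √(445²+8²) = √198089 ≈ 445.07, ∠ = arctan(8/445) ≈ 1.03°
pole (s+25): 25 + j8 → |·| = √(25²+8²) = √689 ≈ 26.249, ∠ = arctan(8/25) ≈ 17.74°
pole (s+250): 250 + j8 → |·| = √(250²+8²) = √62564 ≈ 250.13, ∠ = arctan(8/250) ≈ 1.83°
pole at origin: |s| = 8, ∠ = 90.00° (in denominator)
∠G = 46.03° − 109.57° = -63.54°

-63.5°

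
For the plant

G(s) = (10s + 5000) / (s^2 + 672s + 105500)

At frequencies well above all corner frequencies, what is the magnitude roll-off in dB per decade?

-20 dB/decade

Each pole contributes −20 dB/decade at high frequency; each zero contributes +20 dB/decade.
Net: 1 zero(s) − 2 pole(s) → -20 dB/decade.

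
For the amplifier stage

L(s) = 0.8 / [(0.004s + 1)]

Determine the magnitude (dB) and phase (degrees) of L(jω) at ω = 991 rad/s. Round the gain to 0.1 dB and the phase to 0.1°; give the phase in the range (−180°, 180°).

-14.2 dB, -75.8°

At ω = 991 rad/s:
pole (1 + j991·0.004) = 1 + j3.964 → |·| ≈ 4.0882, ∠ ≈ 75.84°
|L| = 0.8 · 1 / (4.0882) ≈ 0.19569
Gain = 20 log₁₀(0.19569) ≈ -14.17 dB
∠L = (0°) − (75.84°) = -75.84°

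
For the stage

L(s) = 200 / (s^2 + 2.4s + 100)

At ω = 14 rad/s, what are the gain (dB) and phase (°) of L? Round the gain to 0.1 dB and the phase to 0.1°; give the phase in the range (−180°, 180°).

At s = jω = j14:
quadratic: (j14)² + 2.4·j14 + 100 = -96 + j33.6 → |·| ≈ 101.71, ∠ ≈ 160.71°
|L| = 200 / 101.71 ≈ 1.9664
Gain = 20 log₁₀(1.9664) ≈ 5.87 dB
∠L = 0.00° − 160.71° = -160.71°

5.9 dB, -160.7°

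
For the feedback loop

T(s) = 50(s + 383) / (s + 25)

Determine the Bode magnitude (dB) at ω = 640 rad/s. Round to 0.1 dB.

At s = jω = j640:
zero (s+383): 383 + j640 → |·| = √(383²+640²) = √556289 ≈ 745.85, ∠ = arctan(640/383) ≈ 59.10°
pole (s+25): 25 + j640 → |·| = √(25²+640²) = √410225 ≈ 640.49, ∠ = arctan(640/25) ≈ 87.76°
|T| = 50 · 745.85 / 640.49 ≈ 58.225
Gain = 20 log₁₀(58.225) ≈ 35.30 dB

35.3 dB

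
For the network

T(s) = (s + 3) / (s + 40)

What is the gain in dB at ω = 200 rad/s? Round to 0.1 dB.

-0.2 dB

Substitute s = j200:
Numerator: (j200) + 3 = 3 + j200
Denominator: (j200) + 40 = 40 + j200
|N| = √(3² + 200²) ≈ 200.02, ∠N ≈ 89.14°
|D| = √(40² + 200²) ≈ 203.96, ∠D ≈ 78.69°
|T| = 200.02 / 203.96 ≈ 0.98068
Gain = 20 log₁₀(0.98068) ≈ -0.17 dB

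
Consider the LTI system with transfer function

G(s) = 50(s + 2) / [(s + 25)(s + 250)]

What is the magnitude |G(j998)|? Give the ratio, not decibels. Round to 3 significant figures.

0.0486

At s = jω = j998:
zero (s+2): 2 + j998 → |·| = √(2²+998²) = √996008 ≈ 998, ∠ = arctan(998/2) ≈ 89.89°
pole (s+25): 25 + j998 → |·| = √(25²+998²) = √996629 ≈ 998.31, ∠ = arctan(998/25) ≈ 88.57°
pole (s+250): 250 + j998 → |·| = √(250²+998²) = √1058504 ≈ 1028.8, ∠ = arctan(998/250) ≈ 75.94°
|G| = 50 · 998 / 1.0271e+06 ≈ 0.048583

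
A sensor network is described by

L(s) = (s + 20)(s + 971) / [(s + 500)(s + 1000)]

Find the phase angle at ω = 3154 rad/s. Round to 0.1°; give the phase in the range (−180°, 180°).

At s = jω = j3154:
zero (s+20): 20 + j3154 → |·| = √(20²+3154²) = √9948116 ≈ 3154.1, ∠ = arctan(3154/20) ≈ 89.64°
zero (s+971): 971 + j3154 → |·| = √(971²+3154²) = √10890557 ≈ 3300.1, ∠ = arctan(3154/971) ≈ 72.89°
pole (s+500): 500 + j3154 → |·| = √(500²+3154²) = √10197716 ≈ 3193.4, ∠ = arctan(3154/500) ≈ 80.99°
pole (s+1000): 1000 + j3154 → |·| = √(1000²+3154²) = √10947716 ≈ 3308.7, ∠ = arctan(3154/1000) ≈ 72.41°
∠L = 162.53° − 153.40° = 9.13°

9.1°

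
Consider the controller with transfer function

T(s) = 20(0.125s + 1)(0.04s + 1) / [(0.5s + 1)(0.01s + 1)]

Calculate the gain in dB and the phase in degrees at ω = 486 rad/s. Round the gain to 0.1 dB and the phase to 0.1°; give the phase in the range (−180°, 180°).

25.9 dB, 8.0°

At ω = 486 rad/s:
zero (1 + j486·0.125) = 1 + j60.75 → |·| ≈ 60.758, ∠ ≈ 89.06°
zero (1 + j486·0.04) = 1 + j19.44 → |·| ≈ 19.466, ∠ ≈ 87.06°
pole (1 + j486·0.5) = 1 + j243 → |·| ≈ 243, ∠ ≈ 89.76°
pole (1 + j486·0.01) = 1 + j4.86 → |·| ≈ 4.9618, ∠ ≈ 78.37°
|T| = 20 · 60.758 · 19.466 / (243 · 4.9618) ≈ 19.618
Gain = 20 log₁₀(19.618) ≈ 25.85 dB
∠T = (89.06° + 87.06°) − (89.76° + 78.37°) = 7.99°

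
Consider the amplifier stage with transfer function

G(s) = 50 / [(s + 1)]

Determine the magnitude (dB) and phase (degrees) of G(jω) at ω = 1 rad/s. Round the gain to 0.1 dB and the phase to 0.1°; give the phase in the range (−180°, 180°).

31.0 dB, -45.0°

At ω = 1 rad/s:
pole (1 + j1·1) = 1 + j1 → |·| ≈ 1.4142, ∠ ≈ 45.00°
|G| = 50 · 1 / (1.4142) ≈ 35.356
Gain = 20 log₁₀(35.356) ≈ 30.97 dB
∠G = (0°) − (45.00°) = -45.00°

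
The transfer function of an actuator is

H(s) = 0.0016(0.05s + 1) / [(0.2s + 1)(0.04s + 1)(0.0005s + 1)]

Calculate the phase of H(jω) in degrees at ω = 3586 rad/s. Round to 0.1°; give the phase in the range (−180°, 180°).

-150.7°

At ω = 3586 rad/s:
zero (1 + j3586·0.05) = 1 + j179.3 → |·| ≈ 179.3, ∠ ≈ 89.68°
pole (1 + j3586·0.2) = 1 + j717.2 → |·| ≈ 717.2, ∠ ≈ 89.92°
pole (1 + j3586·0.04) = 1 + j143.44 → |·| ≈ 143.44, ∠ ≈ 89.60°
pole (1 + j3586·0.0005) = 1 + j1.793 → |·| ≈ 2.053, ∠ ≈ 60.85°
∠H = (89.68°) − (89.92° + 89.60° + 60.85°) = -150.69°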